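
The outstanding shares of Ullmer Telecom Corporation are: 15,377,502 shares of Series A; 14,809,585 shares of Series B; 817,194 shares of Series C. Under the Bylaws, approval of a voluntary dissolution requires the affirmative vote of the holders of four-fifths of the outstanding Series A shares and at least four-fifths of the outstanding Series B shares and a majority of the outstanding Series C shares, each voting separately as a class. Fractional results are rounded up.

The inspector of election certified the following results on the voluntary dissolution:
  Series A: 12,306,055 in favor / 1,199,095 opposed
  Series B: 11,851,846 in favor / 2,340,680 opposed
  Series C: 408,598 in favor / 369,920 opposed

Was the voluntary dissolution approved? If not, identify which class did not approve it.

Series A: 4/5 of 15377502 = 12302001.60, rounded up to 12302002; 12,302,002 required, 12,306,055 in favor — approved.
Series B: 4/5 of 14809585 = 11847668; 11,847,668 required, 11,851,846 in favor — approved.
Series C: a majority of 817194 is 408598; 408,598 required, 408,598 in favor — approved.

Approved — every class gave the required vote.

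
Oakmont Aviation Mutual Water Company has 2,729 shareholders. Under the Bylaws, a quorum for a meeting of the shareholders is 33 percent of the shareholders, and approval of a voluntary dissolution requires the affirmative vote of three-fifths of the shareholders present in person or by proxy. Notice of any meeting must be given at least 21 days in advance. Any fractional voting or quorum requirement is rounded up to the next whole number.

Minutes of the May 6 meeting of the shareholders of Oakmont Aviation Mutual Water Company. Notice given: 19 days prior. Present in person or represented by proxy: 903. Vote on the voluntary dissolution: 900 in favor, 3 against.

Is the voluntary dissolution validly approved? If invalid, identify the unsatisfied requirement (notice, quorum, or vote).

Notice: 19 days given; 21 required. Not satisfied.
Quorum: 33% of 2,729 = 900.57, rounded up to 901; 903 present. Satisfied.
Vote: requires three-fifths of those present (903); 3/5 of 903 = 541.80, rounded up to 542, so 542 needed; 900 in favor. Satisfied.

Invalid — notice requirement not satisfied.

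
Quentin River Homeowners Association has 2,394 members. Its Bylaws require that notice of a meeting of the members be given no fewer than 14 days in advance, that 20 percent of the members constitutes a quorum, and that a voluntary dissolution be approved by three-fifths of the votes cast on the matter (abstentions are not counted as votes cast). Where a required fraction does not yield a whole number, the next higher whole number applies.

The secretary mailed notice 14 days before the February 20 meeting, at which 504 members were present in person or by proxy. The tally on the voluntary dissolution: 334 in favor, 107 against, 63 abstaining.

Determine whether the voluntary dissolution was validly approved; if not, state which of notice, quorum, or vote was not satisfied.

Valid — all requirements satisfied.

Notice: 14 days given; 14 required. Satisfied.
Quorum: 20% of 2,394 = 478.80, rounded up to 479; 504 present. Satisfied.
Vote: requires three-fifths of the votes cast (504 − 63 abstaining = 441); 3/5 of 441 = 264.60, rounded up to 265, so 265 needed; 334 in favor. Satisfied.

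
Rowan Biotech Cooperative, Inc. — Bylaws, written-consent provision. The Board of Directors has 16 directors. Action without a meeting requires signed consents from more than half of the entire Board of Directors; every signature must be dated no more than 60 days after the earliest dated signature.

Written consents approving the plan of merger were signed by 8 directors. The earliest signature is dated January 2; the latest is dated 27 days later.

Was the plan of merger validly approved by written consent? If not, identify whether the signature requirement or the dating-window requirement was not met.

Signatures required: more than half of 16 — a majority of 16 is 9, so 9 needed; 8 signed. Insufficient.
Dating window: the latest signature is 27 days after the earliest; the limit is 60 days. Within the window.

Not effective — insufficient signatures.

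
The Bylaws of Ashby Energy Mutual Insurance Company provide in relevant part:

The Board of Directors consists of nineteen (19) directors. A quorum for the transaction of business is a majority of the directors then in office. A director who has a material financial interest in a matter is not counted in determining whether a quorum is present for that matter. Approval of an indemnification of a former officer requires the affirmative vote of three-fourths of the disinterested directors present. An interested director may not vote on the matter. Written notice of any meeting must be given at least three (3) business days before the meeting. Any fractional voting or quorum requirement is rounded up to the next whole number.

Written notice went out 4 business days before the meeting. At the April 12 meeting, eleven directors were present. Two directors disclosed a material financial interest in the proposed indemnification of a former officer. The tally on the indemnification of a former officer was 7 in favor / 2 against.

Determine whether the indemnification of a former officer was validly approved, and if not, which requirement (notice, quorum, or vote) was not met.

Notice: 4 business days given; 3 required (4 ≥ 3). Satisfied.
Quorum: 11 present, but the 2 interested directors do not count, leaving 9. Quorum is 10. Not satisfied.
Vote: the indemnification of a former officer requires three-fourths of the disinterested directors present (11 − 2 = 9). 3/4 of 9 = 6.75, rounded up to 7, so 7 affirmative votes are needed; 7 voted in favor. Satisfied. (Moot — without a quorum no business can be validly transacted.)

Invalid — quorum requirement not satisfied.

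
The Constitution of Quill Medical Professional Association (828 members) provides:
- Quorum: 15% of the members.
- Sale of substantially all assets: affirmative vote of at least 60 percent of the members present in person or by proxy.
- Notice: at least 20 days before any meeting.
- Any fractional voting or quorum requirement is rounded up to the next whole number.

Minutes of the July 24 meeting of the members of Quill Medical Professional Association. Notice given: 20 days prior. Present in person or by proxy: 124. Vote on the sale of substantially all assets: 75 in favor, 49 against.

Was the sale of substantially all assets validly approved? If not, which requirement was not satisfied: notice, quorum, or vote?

Invalid — quorum requirement not satisfied.

Notice: 20 days given; 20 required. Satisfied.
Quorum: 15% of 828 = 124.20, rounded up to 125; 124 present. Not satisfied.
Vote: requires three-fifths of those present (124); 3/5 of 124 = 74.40, rounded up to 75, so 75 needed; 75 in favor. Satisfied.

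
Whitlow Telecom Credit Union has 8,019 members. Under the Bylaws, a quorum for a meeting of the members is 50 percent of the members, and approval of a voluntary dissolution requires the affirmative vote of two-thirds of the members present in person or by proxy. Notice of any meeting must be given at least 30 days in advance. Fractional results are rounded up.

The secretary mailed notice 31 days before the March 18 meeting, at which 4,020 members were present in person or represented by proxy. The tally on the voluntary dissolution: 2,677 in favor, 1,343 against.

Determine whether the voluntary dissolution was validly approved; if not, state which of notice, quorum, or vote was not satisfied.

Invalid — vote requirement not satisfied.

Notice: 31 days given; 30 required. Satisfied.
Quorum: 50% of 8,019 = 4,009.50, rounded up to 4,010; 4,020 present. Satisfied.
Vote: requires two-thirds of those present (4,020); 2/3 of 4020 = 2680, so 2,680 needed; 2,677 in favor. Not satisfied.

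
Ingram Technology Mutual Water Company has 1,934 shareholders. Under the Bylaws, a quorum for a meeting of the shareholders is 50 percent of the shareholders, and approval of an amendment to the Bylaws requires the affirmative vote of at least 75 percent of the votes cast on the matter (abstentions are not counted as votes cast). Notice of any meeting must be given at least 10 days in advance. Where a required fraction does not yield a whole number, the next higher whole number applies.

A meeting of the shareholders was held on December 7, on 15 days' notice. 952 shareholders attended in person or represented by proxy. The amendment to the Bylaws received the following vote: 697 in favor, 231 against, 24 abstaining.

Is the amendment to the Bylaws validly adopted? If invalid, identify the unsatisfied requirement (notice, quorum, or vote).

Notice: 15 days given; 10 required. Satisfied.
Quorum: 50% of 1,934 = 967; 952 present. Not satisfied.
Vote: requires three-fourths of the votes cast (952 − 24 abstaining = 928); 3/4 of 928 = 696, so 696 needed; 697 in favor. Satisfied.

Invalid — quorum requirement not satisfied.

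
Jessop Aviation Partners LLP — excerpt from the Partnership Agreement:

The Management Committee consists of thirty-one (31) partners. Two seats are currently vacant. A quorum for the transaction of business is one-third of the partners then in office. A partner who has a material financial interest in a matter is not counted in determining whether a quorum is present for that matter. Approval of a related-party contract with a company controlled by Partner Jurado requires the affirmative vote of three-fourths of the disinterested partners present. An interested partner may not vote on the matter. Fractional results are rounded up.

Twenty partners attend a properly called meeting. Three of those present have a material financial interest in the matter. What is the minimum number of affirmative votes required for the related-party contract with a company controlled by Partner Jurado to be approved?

13

The related-party contract with a company controlled by Partner Jurado requires three-fourths of the disinterested partners present (20 − 3 = 17).
3/4 of 17 = 12.75, rounded up to 13.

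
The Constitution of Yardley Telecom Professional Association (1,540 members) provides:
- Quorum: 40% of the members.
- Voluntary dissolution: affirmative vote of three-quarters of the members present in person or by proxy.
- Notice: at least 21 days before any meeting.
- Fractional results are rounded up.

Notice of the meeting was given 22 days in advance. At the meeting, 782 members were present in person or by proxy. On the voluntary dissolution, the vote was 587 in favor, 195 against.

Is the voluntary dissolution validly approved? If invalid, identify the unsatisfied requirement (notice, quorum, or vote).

Valid — all requirements satisfied.

Notice: 22 days given; 21 required. Satisfied.
Quorum: 40% of 1,540 = 616; 782 present. Satisfied.
Vote: requires three-fourths of those present (782); 3/4 of 782 = 586.50, rounded up to 587, so 587 needed; 587 in favor. Satisfied.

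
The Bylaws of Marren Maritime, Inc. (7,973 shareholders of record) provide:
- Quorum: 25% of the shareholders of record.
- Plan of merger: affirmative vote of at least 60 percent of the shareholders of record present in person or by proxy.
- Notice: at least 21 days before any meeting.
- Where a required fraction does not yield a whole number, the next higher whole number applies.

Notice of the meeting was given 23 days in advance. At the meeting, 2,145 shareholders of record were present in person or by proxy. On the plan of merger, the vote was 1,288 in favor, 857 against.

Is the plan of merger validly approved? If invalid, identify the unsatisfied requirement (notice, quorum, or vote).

Valid — all requirements satisfied.

Notice: 23 days given; 21 required. Satisfied.
Quorum: 25% of 7,973 = 1,993.25, rounded up to 1,994; 2,145 present. Satisfied.
Vote: requires three-fifths of those present (2,145); 3/5 of 2145 = 1287, so 1,287 needed; 1,288 in favor. Satisfied.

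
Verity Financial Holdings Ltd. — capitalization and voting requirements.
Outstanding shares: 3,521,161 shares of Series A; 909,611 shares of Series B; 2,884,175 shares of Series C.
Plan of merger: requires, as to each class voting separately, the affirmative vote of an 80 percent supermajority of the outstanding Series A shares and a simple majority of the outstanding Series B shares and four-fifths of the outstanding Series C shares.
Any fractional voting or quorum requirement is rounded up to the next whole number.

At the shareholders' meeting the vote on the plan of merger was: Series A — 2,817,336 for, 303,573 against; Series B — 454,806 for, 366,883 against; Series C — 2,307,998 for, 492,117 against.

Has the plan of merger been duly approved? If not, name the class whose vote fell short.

Approved — every class gave the required vote.

Series A: 4/5 of 3521161 = 2816928.80, rounded up to 2816929; 2,816,929 required, 2,817,336 in favor — approved.
Series B: a majority of 909611 is 454806; 454,806 required, 454,806 in favor — approved.
Series C: 4/5 of 2884175 = 2307340; 2,307,340 required, 2,307,998 in favor — approved.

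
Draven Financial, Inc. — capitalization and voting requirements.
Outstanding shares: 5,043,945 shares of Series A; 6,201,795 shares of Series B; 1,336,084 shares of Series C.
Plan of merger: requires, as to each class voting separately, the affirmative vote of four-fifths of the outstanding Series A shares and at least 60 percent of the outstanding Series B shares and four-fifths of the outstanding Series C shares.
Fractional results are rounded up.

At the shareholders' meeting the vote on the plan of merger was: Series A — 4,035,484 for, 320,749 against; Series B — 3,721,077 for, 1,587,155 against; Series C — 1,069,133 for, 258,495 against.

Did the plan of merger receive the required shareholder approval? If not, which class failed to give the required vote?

Approved — every class gave the required vote.

Series A: 4/5 of 5043945 = 4035156; 4,035,156 required, 4,035,484 in favor — approved.
Series B: 3/5 of 6201795 = 3721077; 3,721,077 required, 3,721,077 in favor — approved.
Series C: 4/5 of 1336084 = 1068867.20, rounded up to 1068868; 1,068,868 required, 1,069,133 in favor — approved.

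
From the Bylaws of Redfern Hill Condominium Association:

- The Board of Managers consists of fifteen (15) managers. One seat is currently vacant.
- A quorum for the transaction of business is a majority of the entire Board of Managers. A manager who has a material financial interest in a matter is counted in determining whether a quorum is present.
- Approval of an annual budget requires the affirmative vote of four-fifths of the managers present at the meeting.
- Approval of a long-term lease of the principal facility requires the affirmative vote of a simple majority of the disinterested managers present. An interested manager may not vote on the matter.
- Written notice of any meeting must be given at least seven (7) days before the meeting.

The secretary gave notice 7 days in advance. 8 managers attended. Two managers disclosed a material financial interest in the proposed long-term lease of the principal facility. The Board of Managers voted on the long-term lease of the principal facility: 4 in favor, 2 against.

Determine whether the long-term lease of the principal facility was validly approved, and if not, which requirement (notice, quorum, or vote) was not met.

Notice: 7 days given; 7 required (7 ≥ 7). Satisfied.
Quorum: 8 present (interested managers count toward quorum); quorum is 8. Satisfied.
Vote: the long-term lease of the principal facility requires a majority of the disinterested managers present (8 − 2 = 6). A majority of 6 is 4, so 4 affirmative votes are needed; 4 voted in favor. Satisfied.

Valid — all requirements satisfied.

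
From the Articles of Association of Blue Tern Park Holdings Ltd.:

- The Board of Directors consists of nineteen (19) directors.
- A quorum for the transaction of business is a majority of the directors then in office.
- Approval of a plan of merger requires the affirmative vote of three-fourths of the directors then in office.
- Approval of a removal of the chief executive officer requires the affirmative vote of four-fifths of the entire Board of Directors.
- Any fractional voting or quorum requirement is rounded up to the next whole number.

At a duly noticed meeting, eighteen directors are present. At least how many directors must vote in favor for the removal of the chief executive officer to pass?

16

The removal of the chief executive officer requires four-fifths of the entire Board of Directors (19).
4/5 of 19 = 15.20, rounded up to 16.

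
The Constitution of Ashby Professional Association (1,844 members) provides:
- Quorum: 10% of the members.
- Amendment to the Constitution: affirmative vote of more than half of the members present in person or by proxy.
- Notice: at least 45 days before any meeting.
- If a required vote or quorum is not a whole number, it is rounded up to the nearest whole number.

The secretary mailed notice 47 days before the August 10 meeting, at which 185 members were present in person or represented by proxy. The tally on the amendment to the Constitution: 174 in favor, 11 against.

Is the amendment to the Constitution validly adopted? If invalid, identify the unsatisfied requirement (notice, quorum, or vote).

Valid — all requirements satisfied.

Notice: 47 days given; 45 required. Satisfied.
Quorum: 10% of 1,844 = 184.40, rounded up to 185; 185 present. Satisfied.
Vote: requires a majority of those present (185); a majority of 185 is 93, so 93 needed; 174 in favor. Satisfied.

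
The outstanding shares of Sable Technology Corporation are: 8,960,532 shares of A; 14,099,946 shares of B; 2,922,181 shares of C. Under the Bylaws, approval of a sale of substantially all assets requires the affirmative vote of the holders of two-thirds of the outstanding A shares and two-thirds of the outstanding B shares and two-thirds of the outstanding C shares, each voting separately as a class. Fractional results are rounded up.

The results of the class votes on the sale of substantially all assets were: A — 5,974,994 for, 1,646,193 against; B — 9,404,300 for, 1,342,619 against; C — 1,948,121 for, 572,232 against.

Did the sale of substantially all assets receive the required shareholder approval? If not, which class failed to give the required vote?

Approved — every class gave the required vote.

A: 2/3 of 8960532 = 5973688; 5,973,688 required, 5,974,994 in favor — approved.
B: 2/3 of 14099946 = 9399964; 9,399,964 required, 9,404,300 in favor — approved.
C: 2/3 of 2922181 = 1948120.67, rounded up to 1948121; 1,948,121 required, 1,948,121 in favor — approved.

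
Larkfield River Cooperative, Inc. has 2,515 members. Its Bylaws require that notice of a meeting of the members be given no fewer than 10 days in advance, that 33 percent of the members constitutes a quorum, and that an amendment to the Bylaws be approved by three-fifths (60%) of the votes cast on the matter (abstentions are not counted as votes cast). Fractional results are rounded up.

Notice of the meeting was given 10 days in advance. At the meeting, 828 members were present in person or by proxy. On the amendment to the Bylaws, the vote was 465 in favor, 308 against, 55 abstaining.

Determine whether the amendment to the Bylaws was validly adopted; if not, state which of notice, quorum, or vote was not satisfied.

Notice: 10 days given; 10 required. Satisfied.
Quorum: 33% of 2,515 = 829.95, rounded up to 830; 828 present. Not satisfied.
Vote: requires three-fifths of the votes cast (828 − 55 abstaining = 773); 3/5 of 773 = 463.80, rounded up to 464, so 464 needed; 465 in favor. Satisfied.

Invalid — quorum requirement not satisfied.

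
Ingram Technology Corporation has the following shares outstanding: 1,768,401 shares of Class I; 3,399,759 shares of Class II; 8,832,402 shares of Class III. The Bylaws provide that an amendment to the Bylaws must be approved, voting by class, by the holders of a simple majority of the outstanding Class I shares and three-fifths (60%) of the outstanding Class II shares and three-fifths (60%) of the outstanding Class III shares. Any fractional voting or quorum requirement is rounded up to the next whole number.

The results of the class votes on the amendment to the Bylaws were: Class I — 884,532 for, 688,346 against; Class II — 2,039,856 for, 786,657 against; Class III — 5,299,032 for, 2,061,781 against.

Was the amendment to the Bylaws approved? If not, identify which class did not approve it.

Class I: a majority of 1768401 is 884201; 884,201 required, 884,532 in favor — approved.
Class II: 3/5 of 3399759 = 2039855.40, rounded up to 2039856; 2,039,856 required, 2,039,856 in favor — approved.
Class III: 3/5 of 8832402 = 5299441.20, rounded up to 5299442; 5,299,442 required, 5,299,032 in favor — not approved.

Not approved — the Class III shares did not give the required vote.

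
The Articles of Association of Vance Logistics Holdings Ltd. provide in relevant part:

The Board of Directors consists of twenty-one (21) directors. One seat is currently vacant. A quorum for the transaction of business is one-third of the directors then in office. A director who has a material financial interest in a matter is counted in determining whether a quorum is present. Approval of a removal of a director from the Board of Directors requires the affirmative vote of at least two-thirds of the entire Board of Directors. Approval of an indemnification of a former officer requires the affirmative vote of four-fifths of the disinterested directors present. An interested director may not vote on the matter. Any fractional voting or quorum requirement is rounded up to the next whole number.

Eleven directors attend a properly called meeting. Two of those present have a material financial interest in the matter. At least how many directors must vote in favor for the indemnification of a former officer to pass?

8

The indemnification of a former officer requires four-fifths of the disinterested directors present (11 − 2 = 9).
4/5 of 9 = 7.20, rounded up to 8.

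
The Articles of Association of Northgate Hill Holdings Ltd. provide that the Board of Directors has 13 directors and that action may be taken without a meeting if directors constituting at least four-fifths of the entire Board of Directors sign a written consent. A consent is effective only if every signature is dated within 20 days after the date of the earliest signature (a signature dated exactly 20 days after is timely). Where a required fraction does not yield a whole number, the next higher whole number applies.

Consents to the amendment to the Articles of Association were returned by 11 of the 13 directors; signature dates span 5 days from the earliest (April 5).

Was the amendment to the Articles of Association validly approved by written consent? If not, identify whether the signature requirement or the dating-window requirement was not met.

Effective — both the signature and dating-window requirements are satisfied.

Signatures required: at least four-fifths of 13 — 4/5 of 13 = 10.40, rounded up to 11, so 11 needed; 11 signed. Sufficient.
Dating window: the latest signature is 5 days after the earliest; the limit is 20 days. Within the window.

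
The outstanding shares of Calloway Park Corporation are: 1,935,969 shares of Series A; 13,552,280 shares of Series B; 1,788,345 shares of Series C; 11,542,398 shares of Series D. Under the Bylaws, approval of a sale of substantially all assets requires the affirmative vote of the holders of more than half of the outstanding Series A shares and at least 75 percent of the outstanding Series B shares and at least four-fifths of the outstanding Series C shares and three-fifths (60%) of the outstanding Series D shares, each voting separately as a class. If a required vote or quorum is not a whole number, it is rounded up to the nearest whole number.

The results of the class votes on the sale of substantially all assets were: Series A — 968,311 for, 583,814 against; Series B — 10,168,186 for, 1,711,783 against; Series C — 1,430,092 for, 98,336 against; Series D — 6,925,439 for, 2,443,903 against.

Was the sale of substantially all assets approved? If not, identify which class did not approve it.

Not approved — the Series C shares did not give the required vote.

Series A: a majority of 1935969 is 967985; 967,985 required, 968,311 in favor — approved.
Series B: 3/4 of 13552280 = 10164210; 10,164,210 required, 10,168,186 in favor — approved.
Series C: 4/5 of 1788345 = 1430676; 1,430,676 required, 1,430,092 in favor — not approved.
Series D: 3/5 of 11542398 = 6925438.80, rounded up to 6925439; 6,925,439 required, 6,925,439 in favor — approved.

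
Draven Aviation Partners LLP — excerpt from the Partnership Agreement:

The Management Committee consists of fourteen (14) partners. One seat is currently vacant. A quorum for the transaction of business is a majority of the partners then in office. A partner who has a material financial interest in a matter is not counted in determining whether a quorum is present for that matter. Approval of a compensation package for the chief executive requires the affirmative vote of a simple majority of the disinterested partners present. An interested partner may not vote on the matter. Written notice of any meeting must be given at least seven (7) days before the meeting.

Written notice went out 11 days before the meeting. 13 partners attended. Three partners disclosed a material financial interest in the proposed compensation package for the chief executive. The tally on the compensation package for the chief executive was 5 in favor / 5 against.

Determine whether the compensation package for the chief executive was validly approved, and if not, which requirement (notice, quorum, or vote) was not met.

Notice: 11 days given; 7 required (11 ≥ 7). Satisfied.
Quorum: 13 present, but the 3 interested partners do not count, leaving 10. Quorum is 7. Satisfied.
Vote: the compensation package for the chief executive requires a majority of the disinterested partners present (13 − 3 = 10). A majority of 10 is 6, so 6 affirmative votes are needed; 5 voted in favor. Not satisfied.

Invalid — vote requirement not satisfied.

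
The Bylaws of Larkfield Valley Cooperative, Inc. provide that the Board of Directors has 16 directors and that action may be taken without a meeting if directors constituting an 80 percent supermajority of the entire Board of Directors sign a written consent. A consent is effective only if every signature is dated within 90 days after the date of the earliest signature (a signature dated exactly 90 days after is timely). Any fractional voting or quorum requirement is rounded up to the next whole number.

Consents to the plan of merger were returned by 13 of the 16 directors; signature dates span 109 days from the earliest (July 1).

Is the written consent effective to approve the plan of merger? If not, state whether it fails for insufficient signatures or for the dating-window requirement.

Signatures required: an 80 percent supermajority of 16 — 4/5 of 16 = 12.80, rounded up to 13, so 13 needed; 13 signed. Sufficient.
Dating window: the latest signature is 109 days after the earliest; the limit is 90 days. Outside the window.

Not effective — dating-window requirement not satisfied.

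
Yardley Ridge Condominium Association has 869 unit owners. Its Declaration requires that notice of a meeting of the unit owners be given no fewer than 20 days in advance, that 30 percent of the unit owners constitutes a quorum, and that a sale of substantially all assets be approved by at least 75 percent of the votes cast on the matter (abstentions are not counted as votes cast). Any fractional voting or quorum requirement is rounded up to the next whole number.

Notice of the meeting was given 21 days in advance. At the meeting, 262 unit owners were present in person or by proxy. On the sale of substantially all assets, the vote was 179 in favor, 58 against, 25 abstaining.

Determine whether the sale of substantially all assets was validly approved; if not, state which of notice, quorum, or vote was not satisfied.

Valid — all requirements satisfied.

Notice: 21 days given; 20 required. Satisfied.
Quorum: 30% of 869 = 260.70, rounded up to 261; 262 present. Satisfied.
Vote: requires three-fourths of the votes cast (262 − 25 abstaining = 237); 3/4 of 237 = 177.75, rounded up to 178, so 178 needed; 179 in favor. Satisfied.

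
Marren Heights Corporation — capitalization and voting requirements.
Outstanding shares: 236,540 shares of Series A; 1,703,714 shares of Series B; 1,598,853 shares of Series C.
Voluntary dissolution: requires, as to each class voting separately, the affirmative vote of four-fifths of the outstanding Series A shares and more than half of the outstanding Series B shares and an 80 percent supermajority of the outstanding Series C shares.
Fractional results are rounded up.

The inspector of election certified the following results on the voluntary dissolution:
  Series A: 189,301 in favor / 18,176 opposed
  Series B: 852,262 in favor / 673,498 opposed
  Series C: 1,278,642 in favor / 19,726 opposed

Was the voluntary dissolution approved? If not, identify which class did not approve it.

Not approved — the Series C shares did not give the required vote.

Series A: 4/5 of 236540 = 189232; 189,232 required, 189,301 in favor — approved.
Series B: a majority of 1703714 is 851858; 851,858 required, 852,262 in favor — approved.
Series C: 4/5 of 1598853 = 1279082.40, rounded up to 1279083; 1,279,083 required, 1,278,642 in favor — not approved.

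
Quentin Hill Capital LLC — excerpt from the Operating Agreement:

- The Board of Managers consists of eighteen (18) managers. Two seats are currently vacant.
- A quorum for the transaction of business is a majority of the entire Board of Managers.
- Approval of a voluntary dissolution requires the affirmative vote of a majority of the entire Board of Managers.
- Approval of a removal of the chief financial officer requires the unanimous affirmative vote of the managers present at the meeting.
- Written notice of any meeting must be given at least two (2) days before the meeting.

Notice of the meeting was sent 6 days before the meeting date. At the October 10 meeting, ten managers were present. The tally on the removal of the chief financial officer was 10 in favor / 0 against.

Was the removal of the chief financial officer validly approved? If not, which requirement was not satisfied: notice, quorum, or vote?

Valid — all requirements satisfied.

Notice: 6 days given; 2 required (6 ≥ 2). Satisfied.
Quorum: 10 present; quorum is 10. Satisfied.
Vote: the removal of the chief financial officer requires the unanimous vote of the managers present (10). Unanimous means all 10, so 10 affirmative votes are needed; 10 voted in favor. Satisfied.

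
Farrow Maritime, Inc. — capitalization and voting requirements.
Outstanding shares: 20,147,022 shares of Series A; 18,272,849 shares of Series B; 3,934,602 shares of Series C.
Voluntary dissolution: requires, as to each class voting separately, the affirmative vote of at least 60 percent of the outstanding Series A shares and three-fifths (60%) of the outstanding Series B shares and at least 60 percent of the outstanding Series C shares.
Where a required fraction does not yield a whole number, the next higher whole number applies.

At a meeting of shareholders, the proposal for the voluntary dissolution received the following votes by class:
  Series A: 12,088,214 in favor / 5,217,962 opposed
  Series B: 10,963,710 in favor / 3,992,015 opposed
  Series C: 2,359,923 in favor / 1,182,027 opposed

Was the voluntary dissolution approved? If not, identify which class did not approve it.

Not approved — the Series C shares did not give the required vote.

Series A: 3/5 of 20147022 = 12088213.20, rounded up to 12088214; 12,088,214 required, 12,088,214 in favor — approved.
Series B: 3/5 of 18272849 = 10963709.40, rounded up to 10963710; 10,963,710 required, 10,963,710 in favor — approved.
Series C: 3/5 of 3934602 = 2360761.20, rounded up to 2360762; 2,360,762 required, 2,359,923 in favor — not approved.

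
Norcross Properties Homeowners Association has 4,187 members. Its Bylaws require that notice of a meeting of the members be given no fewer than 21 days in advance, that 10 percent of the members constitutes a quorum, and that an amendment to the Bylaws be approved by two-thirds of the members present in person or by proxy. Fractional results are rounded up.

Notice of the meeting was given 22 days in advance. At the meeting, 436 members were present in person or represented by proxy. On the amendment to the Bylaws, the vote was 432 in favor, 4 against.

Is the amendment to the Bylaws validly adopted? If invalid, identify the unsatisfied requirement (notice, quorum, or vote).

Notice: 22 days given; 21 required. Satisfied.
Quorum: 10% of 4,187 = 418.70, rounded up to 419; 436 present. Satisfied.
Vote: requires two-thirds of those present (436); 2/3 of 436 = 290.67, rounded up to 291, so 291 needed; 432 in favor. Satisfied.

Valid — all requirements satisfied.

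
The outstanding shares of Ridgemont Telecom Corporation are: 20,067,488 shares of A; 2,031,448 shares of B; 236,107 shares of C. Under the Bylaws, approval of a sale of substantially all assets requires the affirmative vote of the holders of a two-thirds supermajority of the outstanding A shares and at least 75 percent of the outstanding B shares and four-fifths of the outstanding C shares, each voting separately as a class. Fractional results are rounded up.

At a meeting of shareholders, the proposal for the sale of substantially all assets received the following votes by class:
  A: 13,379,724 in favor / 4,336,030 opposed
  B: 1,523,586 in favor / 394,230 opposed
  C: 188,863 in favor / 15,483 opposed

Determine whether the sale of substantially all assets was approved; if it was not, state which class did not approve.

A: 2/3 of 20067488 = 13378325.33, rounded up to 13378326; 13,378,326 required, 13,379,724 in favor — approved.
B: 3/4 of 2031448 = 1523586; 1,523,586 required, 1,523,586 in favor — approved.
C: 4/5 of 236107 = 188885.60, rounded up to 188886; 188,886 required, 188,863 in favor — not approved.

Not approved — the C shares did not give the required vote.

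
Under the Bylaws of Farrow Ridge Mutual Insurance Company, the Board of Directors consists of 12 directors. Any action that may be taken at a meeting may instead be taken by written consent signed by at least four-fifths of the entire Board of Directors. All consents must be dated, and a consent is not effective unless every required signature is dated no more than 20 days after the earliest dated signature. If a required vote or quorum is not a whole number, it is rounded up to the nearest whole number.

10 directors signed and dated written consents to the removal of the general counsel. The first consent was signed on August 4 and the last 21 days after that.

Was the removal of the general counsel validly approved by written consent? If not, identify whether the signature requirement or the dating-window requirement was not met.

Not effective — dating-window requirement not satisfied.

Signatures required: at least four-fifths of 12 — 4/5 of 12 = 9.60, rounded up to 10, so 10 needed; 10 signed. Sufficient.
Dating window: the latest signature is 21 days after the earliest; the limit is 20 days. Outside the window.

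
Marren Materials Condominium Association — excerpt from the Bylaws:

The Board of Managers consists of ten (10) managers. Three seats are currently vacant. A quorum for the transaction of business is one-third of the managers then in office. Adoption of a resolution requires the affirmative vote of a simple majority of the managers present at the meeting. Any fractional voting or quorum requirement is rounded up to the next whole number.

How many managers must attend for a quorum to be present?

1/3 of 7 = 2.33, rounded up to 3.

3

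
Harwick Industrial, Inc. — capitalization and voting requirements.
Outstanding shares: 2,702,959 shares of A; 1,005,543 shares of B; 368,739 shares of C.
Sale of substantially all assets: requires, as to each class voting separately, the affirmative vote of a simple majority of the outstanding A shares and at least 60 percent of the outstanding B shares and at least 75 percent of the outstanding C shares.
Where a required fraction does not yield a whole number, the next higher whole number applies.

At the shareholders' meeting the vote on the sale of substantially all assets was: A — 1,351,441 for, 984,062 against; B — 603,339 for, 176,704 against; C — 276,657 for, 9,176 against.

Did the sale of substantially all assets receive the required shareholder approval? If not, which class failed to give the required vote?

A: a majority of 2702959 is 1351480; 1,351,480 required, 1,351,441 in favor — not approved.
B: 3/5 of 1005543 = 603325.80, rounded up to 603326; 603,326 required, 603,339 in favor — approved.
C: 3/4 of 368739 = 276554.25, rounded up to 276555; 276,555 required, 276,657 in favor — approved.

Not approved — the A shares did not give the required vote.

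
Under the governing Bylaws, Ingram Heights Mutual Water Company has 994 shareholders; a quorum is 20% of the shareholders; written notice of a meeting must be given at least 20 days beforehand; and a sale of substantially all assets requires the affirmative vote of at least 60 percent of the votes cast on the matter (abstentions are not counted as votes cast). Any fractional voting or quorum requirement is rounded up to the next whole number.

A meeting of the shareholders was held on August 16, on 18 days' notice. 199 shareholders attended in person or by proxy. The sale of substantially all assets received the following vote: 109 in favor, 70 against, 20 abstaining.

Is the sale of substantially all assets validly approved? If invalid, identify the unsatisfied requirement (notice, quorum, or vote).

Invalid — notice requirement not satisfied.

Notice: 18 days given; 20 required. Not satisfied.
Quorum: 20% of 994 = 198.80, rounded up to 199; 199 present. Satisfied.
Vote: requires three-fifths of the votes cast (199 − 20 abstaining = 179); 3/5 of 179 = 107.40, rounded up to 108, so 108 needed; 109 in favor. Satisfied.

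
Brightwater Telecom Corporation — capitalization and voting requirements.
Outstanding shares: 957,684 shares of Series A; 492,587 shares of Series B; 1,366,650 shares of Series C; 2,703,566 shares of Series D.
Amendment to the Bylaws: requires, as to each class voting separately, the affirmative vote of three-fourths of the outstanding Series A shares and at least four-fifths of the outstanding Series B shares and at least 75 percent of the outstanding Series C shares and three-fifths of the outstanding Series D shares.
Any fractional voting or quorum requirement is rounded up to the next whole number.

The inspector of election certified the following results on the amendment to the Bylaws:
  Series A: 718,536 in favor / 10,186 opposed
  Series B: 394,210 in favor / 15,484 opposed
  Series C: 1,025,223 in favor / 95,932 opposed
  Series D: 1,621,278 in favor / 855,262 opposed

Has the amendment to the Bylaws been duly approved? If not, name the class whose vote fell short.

Series A: 3/4 of 957684 = 718263; 718,263 required, 718,536 in favor — approved.
Series B: 4/5 of 492587 = 394069.60, rounded up to 394070; 394,070 required, 394,210 in favor — approved.
Series C: 3/4 of 1366650 = 1024987.50, rounded up to 1024988; 1,024,988 required, 1,025,223 in favor — approved.
Series D: 3/5 of 2703566 = 1622139.60, rounded up to 1622140; 1,622,140 required, 1,621,278 in favor — not approved.

Not approved — the Series D shares did not give the required vote.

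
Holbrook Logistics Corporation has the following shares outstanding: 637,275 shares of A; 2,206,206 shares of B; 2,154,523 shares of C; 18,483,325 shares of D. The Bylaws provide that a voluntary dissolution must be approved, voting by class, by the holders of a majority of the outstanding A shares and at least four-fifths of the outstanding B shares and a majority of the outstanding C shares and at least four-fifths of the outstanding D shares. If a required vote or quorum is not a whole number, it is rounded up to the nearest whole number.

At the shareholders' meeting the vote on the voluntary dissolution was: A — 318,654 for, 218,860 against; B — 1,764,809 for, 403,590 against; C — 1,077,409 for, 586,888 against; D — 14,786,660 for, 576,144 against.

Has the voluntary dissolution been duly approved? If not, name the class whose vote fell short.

Not approved — the B shares did not give the required vote.

A: a majority of 637275 is 318638; 318,638 required, 318,654 in favor — approved.
B: 4/5 of 2206206 = 1764964.80, rounded up to 1764965; 1,764,965 required, 1,764,809 in favor — not approved.
C: a majority of 2154523 is 1077262; 1,077,262 required, 1,077,409 in favor — approved.
D: 4/5 of 18483325 = 14786660; 14,786,660 required, 14,786,660 in favor — approved.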